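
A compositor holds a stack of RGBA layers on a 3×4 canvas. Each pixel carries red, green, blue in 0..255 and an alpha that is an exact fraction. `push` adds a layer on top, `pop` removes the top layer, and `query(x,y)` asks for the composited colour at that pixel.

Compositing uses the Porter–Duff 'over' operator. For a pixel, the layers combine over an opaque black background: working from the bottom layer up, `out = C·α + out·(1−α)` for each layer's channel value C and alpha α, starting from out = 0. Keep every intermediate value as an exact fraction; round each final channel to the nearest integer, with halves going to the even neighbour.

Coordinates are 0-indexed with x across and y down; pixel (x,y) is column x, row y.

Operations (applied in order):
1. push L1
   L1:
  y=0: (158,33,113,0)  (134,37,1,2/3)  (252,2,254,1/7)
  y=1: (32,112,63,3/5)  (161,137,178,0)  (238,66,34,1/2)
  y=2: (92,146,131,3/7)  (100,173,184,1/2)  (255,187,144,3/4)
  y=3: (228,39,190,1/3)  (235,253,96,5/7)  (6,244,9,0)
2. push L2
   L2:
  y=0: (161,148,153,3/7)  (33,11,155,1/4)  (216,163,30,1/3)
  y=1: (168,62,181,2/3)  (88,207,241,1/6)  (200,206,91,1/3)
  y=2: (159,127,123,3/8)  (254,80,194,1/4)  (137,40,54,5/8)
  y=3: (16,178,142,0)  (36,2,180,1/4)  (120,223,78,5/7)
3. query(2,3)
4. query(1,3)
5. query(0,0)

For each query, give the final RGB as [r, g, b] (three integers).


(2,3) stack=L1,L2; from [0,0,0]:
L1 α=0: [0, 0, 0]
L2 α=5/7: [600/7, 1115/7, 390/7]
= [86, 159, 56]

query (1,3) [L1,L2] — begin 0,0,0
after L1 α=5/7: [1175/7, 1265/7, 480/7]
after L2 α=1/4: [3777/28, 3809/28, 675/7]
rounded: [135, 136, 96]

query (0,0) [L1,L2] — begin 0,0,0
L1 α=0: [0, 0, 0]
L2 α=3/7: [69, 444/7, 459/7]
rounded: [69, 63, 66]


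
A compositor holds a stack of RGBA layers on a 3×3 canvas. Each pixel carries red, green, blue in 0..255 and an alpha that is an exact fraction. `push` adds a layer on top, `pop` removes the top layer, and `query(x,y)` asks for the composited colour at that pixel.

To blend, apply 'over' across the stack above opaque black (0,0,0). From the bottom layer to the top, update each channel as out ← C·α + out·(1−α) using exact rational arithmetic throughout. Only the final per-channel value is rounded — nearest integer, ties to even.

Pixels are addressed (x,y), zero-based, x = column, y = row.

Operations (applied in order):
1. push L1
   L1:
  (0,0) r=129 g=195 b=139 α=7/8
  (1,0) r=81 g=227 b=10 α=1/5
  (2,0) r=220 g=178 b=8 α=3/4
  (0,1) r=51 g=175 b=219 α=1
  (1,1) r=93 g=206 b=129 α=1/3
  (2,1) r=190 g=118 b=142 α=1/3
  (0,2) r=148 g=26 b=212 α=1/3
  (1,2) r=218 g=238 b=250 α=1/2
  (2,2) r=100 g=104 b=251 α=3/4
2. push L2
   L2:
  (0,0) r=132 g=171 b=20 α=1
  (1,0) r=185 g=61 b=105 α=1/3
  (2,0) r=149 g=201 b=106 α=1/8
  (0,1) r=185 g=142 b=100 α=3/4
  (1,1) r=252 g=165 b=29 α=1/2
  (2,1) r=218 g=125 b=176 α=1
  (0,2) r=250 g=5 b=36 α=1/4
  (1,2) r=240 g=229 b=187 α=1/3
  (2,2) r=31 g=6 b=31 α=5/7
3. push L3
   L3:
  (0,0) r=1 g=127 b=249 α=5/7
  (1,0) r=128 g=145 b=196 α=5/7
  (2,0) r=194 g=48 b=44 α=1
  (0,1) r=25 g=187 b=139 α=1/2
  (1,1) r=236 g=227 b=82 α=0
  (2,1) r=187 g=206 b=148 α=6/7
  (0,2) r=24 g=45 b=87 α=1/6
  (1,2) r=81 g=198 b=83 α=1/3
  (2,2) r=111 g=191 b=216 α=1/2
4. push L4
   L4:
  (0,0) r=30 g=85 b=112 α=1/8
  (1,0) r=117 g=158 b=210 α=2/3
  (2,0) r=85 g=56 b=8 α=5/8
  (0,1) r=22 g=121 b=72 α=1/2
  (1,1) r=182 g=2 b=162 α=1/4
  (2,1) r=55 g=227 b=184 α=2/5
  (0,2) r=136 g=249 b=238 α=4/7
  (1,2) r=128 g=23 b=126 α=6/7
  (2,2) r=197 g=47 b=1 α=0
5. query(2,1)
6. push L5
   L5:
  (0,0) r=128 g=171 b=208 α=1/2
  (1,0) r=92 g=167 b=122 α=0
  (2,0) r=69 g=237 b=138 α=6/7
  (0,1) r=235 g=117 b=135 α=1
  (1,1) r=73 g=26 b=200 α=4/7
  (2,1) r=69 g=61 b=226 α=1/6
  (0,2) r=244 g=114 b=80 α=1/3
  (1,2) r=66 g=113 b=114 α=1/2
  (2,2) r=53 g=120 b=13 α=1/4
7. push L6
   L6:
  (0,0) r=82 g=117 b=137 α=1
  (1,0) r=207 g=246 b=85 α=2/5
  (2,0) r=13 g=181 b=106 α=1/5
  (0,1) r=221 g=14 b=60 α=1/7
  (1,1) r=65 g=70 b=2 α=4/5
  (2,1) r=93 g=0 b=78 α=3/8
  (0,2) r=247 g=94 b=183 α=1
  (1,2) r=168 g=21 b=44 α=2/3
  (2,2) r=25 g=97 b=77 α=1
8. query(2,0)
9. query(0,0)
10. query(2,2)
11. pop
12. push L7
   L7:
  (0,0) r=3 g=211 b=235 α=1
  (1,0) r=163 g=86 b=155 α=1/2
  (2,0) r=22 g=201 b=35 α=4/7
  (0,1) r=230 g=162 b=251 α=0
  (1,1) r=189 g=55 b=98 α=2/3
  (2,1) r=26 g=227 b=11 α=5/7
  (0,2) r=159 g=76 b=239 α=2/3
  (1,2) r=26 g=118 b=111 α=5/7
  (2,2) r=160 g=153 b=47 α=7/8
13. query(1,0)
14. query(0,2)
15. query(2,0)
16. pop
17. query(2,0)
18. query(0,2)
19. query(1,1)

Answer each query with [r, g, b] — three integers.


at x=2,y=1 over L1,L2,L3,L4:
after L1 α=1/3: [190/3, 118/3, 142/3]
after L2 α=1: [218, 125, 176]
after L3 α=6/7: [1340/7, 1361/7, 152]
after L4 α=2/5: [958/7, 7261/35, 824/5]
= [137, 207, 165]

at x=2,y=0 over L1,L2,L3,L4,L5,L6:
after L1 α=3/4: [165, 267/2, 6]
after L2 α=1/8: [163, 2271/16, 37/2]
after L3 α=1: [194, 48, 44]
after L4 α=5/8: [1007/8, 53, 43/2]
after L5 α=6/7: [617/8, 1475/7, 1699/14]
after L6 α=1/5: [643/10, 7167/35, 828/7]
→ [64, 205, 118]

query (0,0) [L1,L2,L3,L4,L5,L6] — begin 0,0,0
after L1 α=7/8: [903/8, 1365/8, 973/8]
after L2 α=1: [132, 171, 20]
after L3 α=5/7: [269/7, 977/7, 1285/7]
after L4 α=1/8: [299/8, 531/4, 1397/8]
after L5 α=1/2: [1323/16, 1215/8, 3061/16]
after L6 α=1: [82, 117, 137]
→ [82, 117, 137]

at x=2,y=2 over L1,L2,L3,L4,L5,L6:
after L1 α=3/4: [75, 78, 753/4]
after L2 α=5/7: [305/7, 186/7, 1063/14]
after L3 α=1/2: [541/7, 1523/14, 4087/28]
after L4 α=0: [541/7, 1523/14, 4087/28]
after L5 α=1/4: [997/14, 6249/56, 12625/112]
after L6 α=1: [25, 97, 77]
rounded: [25, 97, 77]

(1,0) stack=L1,L2,L3,L4,L5,L7; from [0,0,0]:
L1 α=1/5: [81/5, 227/5, 2]
L2 α=1/3: [1087/15, 253/5, 109/3]
L3 α=5/7: [1682/15, 4131/35, 3158/21]
L4 α=2/3: [5192/45, 15191/105, 11978/63]
L5 α=0: [5192/45, 15191/105, 11978/63]
L7 α=1/2: [12527/90, 24221/210, 21743/126]
→ [139, 115, 173]

(0,2) stack=L1,L2,L3,L4,L5,L7; from [0,0,0]:
after L1 α=1/3: [148/3, 26/3, 212/3]
after L2 α=1/4: [199/2, 31/4, 62]
after L3 α=1/6: [1043/12, 335/24, 397/6]
after L4 α=4/7: [3219/28, 8303/56, 2301/14]
after L5 α=1/3: [6635/42, 11495/84, 2861/21]
after L7 α=2/3: [19991/126, 24263/252, 12899/63]
rounded: [159, 96, 205]

at x=2,y=0 over L1,L2,L3,L4,L5,L7:
after L1 α=3/4: [165, 267/2, 6]
after L2 α=1/8: [163, 2271/16, 37/2]
after L3 α=1: [194, 48, 44]
after L4 α=5/8: [1007/8, 53, 43/2]
after L5 α=6/7: [617/8, 1475/7, 1699/14]
after L7 α=4/7: [365/8, 10053/49, 7057/98]
rounded: [46, 205, 72]

at x=2,y=0 over L1,L2,L3,L4,L5:
L1 α=3/4: [165, 267/2, 6]
L2 α=1/8: [163, 2271/16, 37/2]
L3 α=1: [194, 48, 44]
L4 α=5/8: [1007/8, 53, 43/2]
L5 α=6/7: [617/8, 1475/7, 1699/14]
rounded: [77, 211, 121]

at x=0,y=2 over L1,L2,L3,L4,L5:
L1 α=1/3: [148/3, 26/3, 212/3]
L2 α=1/4: [199/2, 31/4, 62]
L3 α=1/6: [1043/12, 335/24, 397/6]
L4 α=4/7: [3219/28, 8303/56, 2301/14]
L5 α=1/3: [6635/42, 11495/84, 2861/21]
→ [158, 137, 136]

at x=1,y=1 over L1,L2,L3,L4,L5:
after L1 α=1/3: [31, 206/3, 43]
after L2 α=1/2: [283/2, 701/6, 36]
after L3 α=0: [283/2, 701/6, 36]
after L4 α=1/4: [1213/8, 705/8, 135/2]
after L5 α=4/7: [5975/56, 421/8, 2005/14]
rounded: [107, 53, 143]


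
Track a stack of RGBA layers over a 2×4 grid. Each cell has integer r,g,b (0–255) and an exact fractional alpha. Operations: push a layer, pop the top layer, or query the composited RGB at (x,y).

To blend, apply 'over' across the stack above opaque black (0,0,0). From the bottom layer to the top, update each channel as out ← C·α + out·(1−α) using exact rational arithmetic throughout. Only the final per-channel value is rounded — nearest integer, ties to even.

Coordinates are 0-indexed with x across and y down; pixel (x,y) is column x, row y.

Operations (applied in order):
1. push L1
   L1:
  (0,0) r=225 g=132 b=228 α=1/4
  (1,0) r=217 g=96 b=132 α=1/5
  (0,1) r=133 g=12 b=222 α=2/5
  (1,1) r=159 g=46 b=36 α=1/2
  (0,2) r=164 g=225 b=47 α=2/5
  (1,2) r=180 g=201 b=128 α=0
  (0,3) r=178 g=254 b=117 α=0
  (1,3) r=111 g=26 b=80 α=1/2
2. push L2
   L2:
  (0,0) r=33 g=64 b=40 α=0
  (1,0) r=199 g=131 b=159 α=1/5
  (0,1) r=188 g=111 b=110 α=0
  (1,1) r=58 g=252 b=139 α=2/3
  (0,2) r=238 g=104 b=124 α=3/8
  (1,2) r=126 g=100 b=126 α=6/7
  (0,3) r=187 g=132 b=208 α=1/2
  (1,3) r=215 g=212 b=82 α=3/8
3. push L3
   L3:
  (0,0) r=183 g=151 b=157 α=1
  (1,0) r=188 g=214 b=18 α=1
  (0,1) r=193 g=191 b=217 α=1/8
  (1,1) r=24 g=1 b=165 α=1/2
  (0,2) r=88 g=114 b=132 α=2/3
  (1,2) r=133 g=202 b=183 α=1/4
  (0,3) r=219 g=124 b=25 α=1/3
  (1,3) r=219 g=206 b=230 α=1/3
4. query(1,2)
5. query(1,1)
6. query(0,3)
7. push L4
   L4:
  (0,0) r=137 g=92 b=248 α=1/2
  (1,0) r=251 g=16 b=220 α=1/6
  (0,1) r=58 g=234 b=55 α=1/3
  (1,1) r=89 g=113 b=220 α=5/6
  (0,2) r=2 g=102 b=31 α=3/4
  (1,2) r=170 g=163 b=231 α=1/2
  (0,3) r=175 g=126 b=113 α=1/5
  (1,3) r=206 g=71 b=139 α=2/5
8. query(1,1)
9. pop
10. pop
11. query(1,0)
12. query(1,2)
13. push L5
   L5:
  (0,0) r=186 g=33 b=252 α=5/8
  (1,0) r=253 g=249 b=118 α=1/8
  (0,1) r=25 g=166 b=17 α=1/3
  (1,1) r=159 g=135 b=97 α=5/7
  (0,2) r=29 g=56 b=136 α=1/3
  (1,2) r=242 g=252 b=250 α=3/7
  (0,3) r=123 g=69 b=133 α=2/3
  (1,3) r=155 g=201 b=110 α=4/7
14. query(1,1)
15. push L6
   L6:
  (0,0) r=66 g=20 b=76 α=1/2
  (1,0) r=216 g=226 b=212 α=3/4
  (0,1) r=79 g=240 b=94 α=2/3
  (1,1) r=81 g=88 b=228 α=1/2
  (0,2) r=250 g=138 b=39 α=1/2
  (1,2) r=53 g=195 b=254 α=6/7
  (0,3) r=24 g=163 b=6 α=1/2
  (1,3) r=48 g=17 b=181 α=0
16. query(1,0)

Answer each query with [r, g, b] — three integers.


at x=1,y=2 over L1,L2,L3:
after L1 α=0: [0, 0, 0]
after L2 α=6/7: [108, 600/7, 108]
after L3 α=1/4: [457/4, 1607/14, 507/4]
→ [114, 115, 127]

(1,1) stack=L1,L2,L3; from [0,0,0]:
L1 α=1/2: [159/2, 23, 18]
L2 α=2/3: [391/6, 527/3, 296/3]
L3 α=1/2: [535/12, 265/3, 791/6]
= [45, 88, 132]

(0,3) stack=L1,L2,L3; from [0,0,0]:
+L1 (α=0) → [0, 0, 0]
+L2 (α=1/2) → [187/2, 66, 104]
+L3 (α=1/3) → [406/3, 256/3, 233/3]
→ [135, 85, 78]

query (1,1) [L1,L2,L3,L4] — begin 0,0,0
after L1 α=1/2: [159/2, 23, 18]
after L2 α=2/3: [391/6, 527/3, 296/3]
after L3 α=1/2: [535/12, 265/3, 791/6]
after L4 α=5/6: [5875/72, 980/9, 7391/36]
= [82, 109, 205]

query (1,0) [L1,L2] — begin 0,0,0
+L1 (α=1/5) → [217/5, 96/5, 132/5]
+L2 (α=1/5) → [1863/25, 1039/25, 1323/25]
= [75, 42, 53]

(1,2) stack=L1,L2; from [0,0,0]:
L1 α=0: [0, 0, 0]
L2 α=6/7: [108, 600/7, 108]
→ [108, 86, 108]

at x=1,y=1 over L1,L2,L5:
L1 α=1/2: [159/2, 23, 18]
L2 α=2/3: [391/6, 527/3, 296/3]
L5 α=5/7: [2776/21, 3079/21, 2047/21]
→ [132, 147, 97]

query (1,0) [L1,L2,L5,L6] — begin 0,0,0
after L1 α=1/5: [217/5, 96/5, 132/5]
after L2 α=1/5: [1863/25, 1039/25, 1323/25]
after L5 α=1/8: [9683/100, 6749/100, 12211/200]
after L6 α=3/4: [74483/400, 74549/400, 139411/800]
= [186, 186, 174]


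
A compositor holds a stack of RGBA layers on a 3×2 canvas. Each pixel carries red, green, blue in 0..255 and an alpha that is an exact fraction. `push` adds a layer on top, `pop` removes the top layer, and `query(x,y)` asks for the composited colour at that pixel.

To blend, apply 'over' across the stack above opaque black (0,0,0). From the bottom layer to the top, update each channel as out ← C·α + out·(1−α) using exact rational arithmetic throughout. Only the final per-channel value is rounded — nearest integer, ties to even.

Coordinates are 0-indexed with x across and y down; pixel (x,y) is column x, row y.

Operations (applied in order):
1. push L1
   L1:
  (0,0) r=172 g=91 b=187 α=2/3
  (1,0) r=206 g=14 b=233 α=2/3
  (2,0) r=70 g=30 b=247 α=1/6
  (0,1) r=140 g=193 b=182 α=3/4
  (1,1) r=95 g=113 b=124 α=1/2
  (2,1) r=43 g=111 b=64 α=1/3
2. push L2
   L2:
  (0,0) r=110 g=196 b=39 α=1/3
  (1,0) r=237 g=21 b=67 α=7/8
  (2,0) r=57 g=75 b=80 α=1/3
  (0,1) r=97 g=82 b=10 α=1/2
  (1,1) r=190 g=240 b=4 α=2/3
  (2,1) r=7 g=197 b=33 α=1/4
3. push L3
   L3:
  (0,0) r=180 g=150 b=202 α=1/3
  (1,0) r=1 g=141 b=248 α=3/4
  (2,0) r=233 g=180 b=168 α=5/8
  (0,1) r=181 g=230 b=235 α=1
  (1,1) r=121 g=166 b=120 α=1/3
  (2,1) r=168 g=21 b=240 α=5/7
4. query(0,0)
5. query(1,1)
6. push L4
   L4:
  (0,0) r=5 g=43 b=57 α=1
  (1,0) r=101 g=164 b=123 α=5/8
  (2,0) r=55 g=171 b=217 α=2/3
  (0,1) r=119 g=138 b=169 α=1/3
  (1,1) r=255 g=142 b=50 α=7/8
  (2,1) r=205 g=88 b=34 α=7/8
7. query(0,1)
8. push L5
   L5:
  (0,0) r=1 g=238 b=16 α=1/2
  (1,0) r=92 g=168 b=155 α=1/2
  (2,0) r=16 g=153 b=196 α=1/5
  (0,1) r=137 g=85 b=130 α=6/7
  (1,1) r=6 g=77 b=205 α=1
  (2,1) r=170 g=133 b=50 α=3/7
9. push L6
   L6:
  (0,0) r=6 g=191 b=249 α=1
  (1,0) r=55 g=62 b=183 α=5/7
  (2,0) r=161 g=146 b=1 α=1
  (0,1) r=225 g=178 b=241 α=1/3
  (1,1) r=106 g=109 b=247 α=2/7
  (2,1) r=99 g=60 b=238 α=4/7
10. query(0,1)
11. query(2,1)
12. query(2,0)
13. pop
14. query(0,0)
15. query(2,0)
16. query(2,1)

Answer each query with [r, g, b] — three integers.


at x=0,y=0 over L1,L2,L3:
L1 α=2/3: [344/3, 182/3, 374/3]
L2 α=1/3: [1018/9, 952/9, 865/9]
L3 α=1/3: [3656/27, 3254/27, 3548/27]
→ [135, 121, 131]

at x=1,y=1 over L1,L2,L3:
L1 α=1/2: [95/2, 113/2, 62]
L2 α=2/3: [285/2, 1073/6, 70/3]
L3 α=1/3: [406/3, 1571/9, 500/9]
= [135, 175, 56]

(0,1) stack=L1,L2,L3,L4; from [0,0,0]:
L1 α=3/4: [105, 579/4, 273/2]
L2 α=1/2: [101, 907/8, 293/4]
L3 α=1: [181, 230, 235]
L4 α=1/3: [481/3, 598/3, 213]
= [160, 199, 213]

at x=0,y=1 over L1,L2,L3,L4,L5,L6:
+L1 (α=3/4) → [105, 579/4, 273/2]
+L2 (α=1/2) → [101, 907/8, 293/4]
+L3 (α=1) → [181, 230, 235]
+L4 (α=1/3) → [481/3, 598/3, 213]
+L5 (α=6/7) → [421/3, 304/3, 993/7]
+L6 (α=1/3) → [1517/9, 1142/9, 3673/21]
rounded: [169, 127, 175]

at x=2,y=1 over L1,L2,L3,L4,L5,L6:
+L1 (α=1/3) → [43/3, 37, 64/3]
+L2 (α=1/4) → [25/2, 77, 97/4]
+L3 (α=5/7) → [865/7, 37, 2497/14]
+L4 (α=7/8) → [5455/28, 653/8, 5829/112]
+L5 (α=3/7) → [9025/49, 1451/14, 10029/196]
+L6 (α=4/7) → [46479/343, 7713/98, 216679/1372]
rounded: [136, 79, 158]

query (2,0) [L1,L2,L3,L4,L5,L6] — begin 0,0,0
L1 α=1/6: [35/3, 5, 247/6]
L2 α=1/3: [241/9, 85/3, 487/9]
L3 α=5/8: [467/3, 985/8, 3007/24]
L4 α=2/3: [797/9, 3721/24, 13423/72]
L5 α=1/5: [3332/45, 4639/30, 16951/90]
L6 α=1: [161, 146, 1]
rounded: [161, 146, 1]

at x=0,y=0 over L1,L2,L3,L4,L5:
after L1 α=2/3: [344/3, 182/3, 374/3]
after L2 α=1/3: [1018/9, 952/9, 865/9]
after L3 α=1/3: [3656/27, 3254/27, 3548/27]
after L4 α=1: [5, 43, 57]
after L5 α=1/2: [3, 281/2, 73/2]
= [3, 140, 36]

(2,0) stack=L1,L2,L3,L4,L5; from [0,0,0]:
+L1 (α=1/6) → [35/3, 5, 247/6]
+L2 (α=1/3) → [241/9, 85/3, 487/9]
+L3 (α=5/8) → [467/3, 985/8, 3007/24]
+L4 (α=2/3) → [797/9, 3721/24, 13423/72]
+L5 (α=1/5) → [3332/45, 4639/30, 16951/90]
= [74, 155, 188]

(2,1) stack=L1,L2,L3,L4,L5; from [0,0,0]:
L1 α=1/3: [43/3, 37, 64/3]
L2 α=1/4: [25/2, 77, 97/4]
L3 α=5/7: [865/7, 37, 2497/14]
L4 α=7/8: [5455/28, 653/8, 5829/112]
L5 α=3/7: [9025/49, 1451/14, 10029/196]
= [184, 104, 51]


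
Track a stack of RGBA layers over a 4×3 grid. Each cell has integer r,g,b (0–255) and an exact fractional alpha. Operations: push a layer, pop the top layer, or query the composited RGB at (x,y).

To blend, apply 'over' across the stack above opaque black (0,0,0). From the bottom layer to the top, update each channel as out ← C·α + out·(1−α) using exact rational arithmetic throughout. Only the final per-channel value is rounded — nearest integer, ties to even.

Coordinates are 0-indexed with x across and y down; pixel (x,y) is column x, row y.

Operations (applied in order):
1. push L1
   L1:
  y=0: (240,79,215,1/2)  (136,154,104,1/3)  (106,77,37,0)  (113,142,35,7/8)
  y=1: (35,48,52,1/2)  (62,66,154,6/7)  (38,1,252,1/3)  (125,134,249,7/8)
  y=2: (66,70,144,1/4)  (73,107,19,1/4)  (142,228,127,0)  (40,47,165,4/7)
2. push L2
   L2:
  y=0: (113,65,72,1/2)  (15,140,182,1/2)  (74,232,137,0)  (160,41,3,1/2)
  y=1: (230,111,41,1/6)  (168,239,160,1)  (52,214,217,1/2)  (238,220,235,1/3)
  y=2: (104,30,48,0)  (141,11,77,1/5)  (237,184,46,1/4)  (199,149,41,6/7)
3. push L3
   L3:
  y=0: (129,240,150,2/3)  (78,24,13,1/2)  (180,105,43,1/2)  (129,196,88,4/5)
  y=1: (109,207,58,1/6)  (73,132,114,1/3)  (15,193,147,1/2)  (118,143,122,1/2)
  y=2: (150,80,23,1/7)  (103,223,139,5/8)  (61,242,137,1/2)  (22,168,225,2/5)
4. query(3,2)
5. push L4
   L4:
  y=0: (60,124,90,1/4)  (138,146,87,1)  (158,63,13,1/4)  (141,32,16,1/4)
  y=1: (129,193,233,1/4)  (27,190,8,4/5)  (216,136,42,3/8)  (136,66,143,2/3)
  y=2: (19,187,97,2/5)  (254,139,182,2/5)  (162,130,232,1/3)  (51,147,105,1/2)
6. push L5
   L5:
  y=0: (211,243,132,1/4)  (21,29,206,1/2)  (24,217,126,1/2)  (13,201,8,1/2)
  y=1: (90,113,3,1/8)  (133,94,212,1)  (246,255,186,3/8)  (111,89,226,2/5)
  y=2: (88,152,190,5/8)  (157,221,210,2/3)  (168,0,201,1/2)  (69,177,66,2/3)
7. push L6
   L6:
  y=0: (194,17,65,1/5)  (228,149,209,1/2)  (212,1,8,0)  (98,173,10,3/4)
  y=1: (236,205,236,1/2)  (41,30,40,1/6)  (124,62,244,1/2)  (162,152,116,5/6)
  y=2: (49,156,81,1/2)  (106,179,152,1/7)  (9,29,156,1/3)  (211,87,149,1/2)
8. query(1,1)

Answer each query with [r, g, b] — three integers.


at x=3,y=2 over L1,L2,L3:
after L1 α=4/7: [160/7, 188/7, 660/7]
after L2 α=6/7: [8518/49, 6446/49, 2382/49]
after L3 α=2/5: [5542/49, 35802/245, 29196/245]
= [113, 146, 119]

(1,1) stack=L1,L2,L3,L4,L5,L6; from [0,0,0]:
+L1 (α=6/7) → [372/7, 396/7, 132]
+L2 (α=1) → [168, 239, 160]
+L3 (α=1/3) → [409/3, 610/3, 434/3]
+L4 (α=4/5) → [733/15, 578/3, 106/3]
+L5 (α=1) → [133, 94, 212]
+L6 (α=1/6) → [353/3, 250/3, 550/3]
→ [118, 83, 183]


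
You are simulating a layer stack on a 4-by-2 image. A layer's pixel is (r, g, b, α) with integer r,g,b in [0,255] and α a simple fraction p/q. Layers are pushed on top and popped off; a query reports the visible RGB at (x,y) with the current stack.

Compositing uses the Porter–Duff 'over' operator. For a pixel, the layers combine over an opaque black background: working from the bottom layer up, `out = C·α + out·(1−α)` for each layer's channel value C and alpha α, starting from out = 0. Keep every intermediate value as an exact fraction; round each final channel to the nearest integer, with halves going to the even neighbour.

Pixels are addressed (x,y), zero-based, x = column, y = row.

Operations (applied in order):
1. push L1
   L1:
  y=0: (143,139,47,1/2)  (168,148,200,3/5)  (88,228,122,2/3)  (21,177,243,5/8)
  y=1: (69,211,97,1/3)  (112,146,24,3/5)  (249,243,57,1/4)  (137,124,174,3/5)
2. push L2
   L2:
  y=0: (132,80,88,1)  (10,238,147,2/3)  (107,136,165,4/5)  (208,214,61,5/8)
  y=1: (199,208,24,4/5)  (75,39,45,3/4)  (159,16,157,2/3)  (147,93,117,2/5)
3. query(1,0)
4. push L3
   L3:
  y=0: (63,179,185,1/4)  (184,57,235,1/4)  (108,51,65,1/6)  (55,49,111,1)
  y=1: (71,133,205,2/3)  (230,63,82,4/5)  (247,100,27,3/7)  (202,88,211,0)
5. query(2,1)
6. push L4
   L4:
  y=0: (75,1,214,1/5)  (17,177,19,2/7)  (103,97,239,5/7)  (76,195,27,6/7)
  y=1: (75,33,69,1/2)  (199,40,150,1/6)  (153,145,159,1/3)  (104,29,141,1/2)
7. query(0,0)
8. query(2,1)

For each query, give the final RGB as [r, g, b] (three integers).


(1,0) stack=L1,L2; from [0,0,0]:
L1 α=3/5: [504/5, 444/5, 120]
L2 α=2/3: [604/15, 2824/15, 138]
rounded: [40, 188, 138]

(2,1) stack=L1,L2,L3; from [0,0,0]:
after L1 α=1/4: [249/4, 243/4, 57/4]
after L2 α=2/3: [507/4, 371/12, 1313/12]
after L3 α=3/7: [1248/7, 1271/21, 1556/21]
→ [178, 61, 74]

at x=0,y=0 over L1,L2,L3,L4:
after L1 α=1/2: [143/2, 139/2, 47/2]
after L2 α=1: [132, 80, 88]
after L3 α=1/4: [459/4, 419/4, 449/4]
after L4 α=1/5: [534/5, 84, 663/5]
→ [107, 84, 133]

query (2,1) [L1,L2,L3,L4] — begin 0,0,0
+L1 (α=1/4) → [249/4, 243/4, 57/4]
+L2 (α=2/3) → [507/4, 371/12, 1313/12]
+L3 (α=3/7) → [1248/7, 1271/21, 1556/21]
+L4 (α=1/3) → [1189/7, 5587/63, 6451/63]
= [170, 89, 102]


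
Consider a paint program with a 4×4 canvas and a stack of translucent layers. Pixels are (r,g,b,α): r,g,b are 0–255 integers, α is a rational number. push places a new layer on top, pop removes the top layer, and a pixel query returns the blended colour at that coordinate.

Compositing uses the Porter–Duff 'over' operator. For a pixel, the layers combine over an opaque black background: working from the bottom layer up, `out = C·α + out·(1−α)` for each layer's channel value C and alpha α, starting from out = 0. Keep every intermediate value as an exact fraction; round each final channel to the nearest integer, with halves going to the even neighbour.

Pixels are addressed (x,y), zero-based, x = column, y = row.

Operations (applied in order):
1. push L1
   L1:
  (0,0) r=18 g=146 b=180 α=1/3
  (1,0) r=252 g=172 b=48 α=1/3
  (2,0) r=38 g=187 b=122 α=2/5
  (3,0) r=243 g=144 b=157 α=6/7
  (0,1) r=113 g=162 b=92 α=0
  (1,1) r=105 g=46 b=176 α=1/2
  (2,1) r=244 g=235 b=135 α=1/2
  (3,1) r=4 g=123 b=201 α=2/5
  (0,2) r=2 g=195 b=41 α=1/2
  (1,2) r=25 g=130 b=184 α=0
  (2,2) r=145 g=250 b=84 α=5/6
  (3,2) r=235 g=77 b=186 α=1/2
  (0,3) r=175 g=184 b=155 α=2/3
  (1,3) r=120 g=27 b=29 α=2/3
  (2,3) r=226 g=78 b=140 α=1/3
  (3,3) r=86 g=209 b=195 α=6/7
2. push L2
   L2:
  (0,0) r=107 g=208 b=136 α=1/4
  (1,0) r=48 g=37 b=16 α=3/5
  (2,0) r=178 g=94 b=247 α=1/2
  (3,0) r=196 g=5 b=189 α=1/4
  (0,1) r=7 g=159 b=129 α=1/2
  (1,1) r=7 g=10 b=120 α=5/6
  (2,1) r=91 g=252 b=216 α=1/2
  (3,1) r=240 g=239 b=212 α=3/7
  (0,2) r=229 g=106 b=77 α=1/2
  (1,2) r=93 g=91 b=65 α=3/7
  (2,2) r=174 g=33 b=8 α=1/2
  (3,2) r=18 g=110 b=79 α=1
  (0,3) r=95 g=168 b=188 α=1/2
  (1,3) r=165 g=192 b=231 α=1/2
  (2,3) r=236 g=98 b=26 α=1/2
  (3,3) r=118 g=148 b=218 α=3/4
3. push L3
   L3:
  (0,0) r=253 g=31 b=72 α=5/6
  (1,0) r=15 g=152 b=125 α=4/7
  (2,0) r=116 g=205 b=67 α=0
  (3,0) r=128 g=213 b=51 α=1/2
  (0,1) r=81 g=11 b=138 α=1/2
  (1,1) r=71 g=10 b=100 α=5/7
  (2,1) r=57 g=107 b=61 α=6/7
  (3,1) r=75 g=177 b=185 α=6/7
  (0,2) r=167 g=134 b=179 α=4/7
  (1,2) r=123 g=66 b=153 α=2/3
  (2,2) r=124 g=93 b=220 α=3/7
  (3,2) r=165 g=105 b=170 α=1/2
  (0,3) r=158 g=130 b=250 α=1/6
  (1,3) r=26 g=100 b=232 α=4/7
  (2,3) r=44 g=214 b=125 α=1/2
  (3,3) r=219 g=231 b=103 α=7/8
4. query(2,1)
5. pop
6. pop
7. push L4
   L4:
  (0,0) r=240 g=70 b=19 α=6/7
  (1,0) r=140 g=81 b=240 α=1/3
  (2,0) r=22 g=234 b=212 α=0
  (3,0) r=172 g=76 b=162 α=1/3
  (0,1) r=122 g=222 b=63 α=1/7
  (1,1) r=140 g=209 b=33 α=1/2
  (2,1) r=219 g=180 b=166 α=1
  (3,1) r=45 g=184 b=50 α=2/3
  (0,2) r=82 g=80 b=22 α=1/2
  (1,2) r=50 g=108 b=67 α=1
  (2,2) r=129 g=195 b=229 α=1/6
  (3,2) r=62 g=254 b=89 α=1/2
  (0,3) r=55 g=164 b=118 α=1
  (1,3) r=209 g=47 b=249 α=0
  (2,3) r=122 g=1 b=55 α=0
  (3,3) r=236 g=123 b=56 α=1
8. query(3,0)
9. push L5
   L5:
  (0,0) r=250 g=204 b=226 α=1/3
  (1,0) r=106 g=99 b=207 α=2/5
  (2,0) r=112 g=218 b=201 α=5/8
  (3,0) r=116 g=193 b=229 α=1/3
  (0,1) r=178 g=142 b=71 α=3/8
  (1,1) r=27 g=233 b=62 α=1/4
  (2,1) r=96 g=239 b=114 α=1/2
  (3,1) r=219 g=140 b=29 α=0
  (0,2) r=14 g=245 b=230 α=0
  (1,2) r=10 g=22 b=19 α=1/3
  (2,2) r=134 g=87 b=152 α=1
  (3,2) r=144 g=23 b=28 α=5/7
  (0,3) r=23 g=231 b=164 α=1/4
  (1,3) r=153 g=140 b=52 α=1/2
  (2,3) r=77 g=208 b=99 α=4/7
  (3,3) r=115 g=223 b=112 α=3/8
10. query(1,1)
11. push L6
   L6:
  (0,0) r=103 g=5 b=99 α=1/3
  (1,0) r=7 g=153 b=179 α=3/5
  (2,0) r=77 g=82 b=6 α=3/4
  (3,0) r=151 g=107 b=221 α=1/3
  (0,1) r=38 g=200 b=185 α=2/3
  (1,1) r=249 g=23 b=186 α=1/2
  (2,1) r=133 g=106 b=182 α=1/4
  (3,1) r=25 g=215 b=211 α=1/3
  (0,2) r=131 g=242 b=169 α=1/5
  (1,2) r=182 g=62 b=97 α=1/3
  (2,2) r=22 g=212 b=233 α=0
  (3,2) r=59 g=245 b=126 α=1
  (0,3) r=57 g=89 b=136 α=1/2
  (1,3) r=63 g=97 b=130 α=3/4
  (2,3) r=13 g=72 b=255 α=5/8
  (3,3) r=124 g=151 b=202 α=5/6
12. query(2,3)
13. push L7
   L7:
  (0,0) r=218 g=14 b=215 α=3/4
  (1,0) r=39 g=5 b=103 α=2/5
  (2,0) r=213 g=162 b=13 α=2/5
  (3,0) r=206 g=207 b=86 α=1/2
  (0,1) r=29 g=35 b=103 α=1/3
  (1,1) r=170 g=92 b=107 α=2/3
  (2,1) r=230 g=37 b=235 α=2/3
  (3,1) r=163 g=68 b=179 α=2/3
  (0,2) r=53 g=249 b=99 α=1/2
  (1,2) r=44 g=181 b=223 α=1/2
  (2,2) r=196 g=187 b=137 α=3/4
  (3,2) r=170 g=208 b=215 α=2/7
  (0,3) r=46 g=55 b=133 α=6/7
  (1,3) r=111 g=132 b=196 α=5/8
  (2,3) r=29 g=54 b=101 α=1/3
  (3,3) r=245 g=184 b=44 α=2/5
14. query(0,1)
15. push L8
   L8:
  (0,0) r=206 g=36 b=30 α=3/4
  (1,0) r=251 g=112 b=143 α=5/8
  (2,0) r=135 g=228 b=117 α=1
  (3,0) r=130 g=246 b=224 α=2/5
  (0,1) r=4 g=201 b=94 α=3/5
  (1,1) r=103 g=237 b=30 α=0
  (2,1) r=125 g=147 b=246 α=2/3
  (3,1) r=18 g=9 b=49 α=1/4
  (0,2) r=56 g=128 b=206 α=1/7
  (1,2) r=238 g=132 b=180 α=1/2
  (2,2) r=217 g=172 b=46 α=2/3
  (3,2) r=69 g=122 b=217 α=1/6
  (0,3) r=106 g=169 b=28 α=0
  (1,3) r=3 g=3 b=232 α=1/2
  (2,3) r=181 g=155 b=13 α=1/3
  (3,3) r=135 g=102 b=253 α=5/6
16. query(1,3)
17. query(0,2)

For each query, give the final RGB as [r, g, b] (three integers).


(2,1) stack=L1,L2,L3; from [0,0,0]:
+L1 (α=1/2) → [122, 235/2, 135/2]
+L2 (α=1/2) → [213/2, 739/4, 567/4]
+L3 (α=6/7) → [897/14, 3307/28, 2031/28]
= [64, 118, 73]

query (3,0) [L1,L4] — begin 0,0,0
L1 α=6/7: [1458/7, 864/7, 942/7]
L4 α=1/3: [4120/21, 2260/21, 1006/7]
= [196, 108, 144]

(1,1) stack=L1,L4,L5; from [0,0,0]:
+L1 (α=1/2) → [105/2, 23, 88]
+L4 (α=1/2) → [385/4, 116, 121/2]
+L5 (α=1/4) → [1263/16, 581/4, 487/8]
= [79, 145, 61]

query (2,3) [L1,L4,L5,L6] — begin 0,0,0
after L1 α=1/3: [226/3, 26, 140/3]
after L4 α=0: [226/3, 26, 140/3]
after L5 α=4/7: [534/7, 130, 536/7]
after L6 α=5/8: [2057/56, 375/4, 10533/56]
→ [37, 94, 188]

at x=0,y=1 over L1,L4,L5,L6,L7:
+L1 (α=0) → [0, 0, 0]
+L4 (α=1/7) → [122/7, 222/7, 9]
+L5 (α=3/8) → [1087/14, 1023/14, 129/4]
+L6 (α=2/3) → [717/14, 6623/42, 1609/12]
+L7 (α=1/3) → [920/21, 7358/63, 2227/18]
rounded: [44, 117, 124]

at x=1,y=3 over L1,L4,L5,L6,L7,L8:
L1 α=2/3: [80, 18, 58/3]
L4 α=0: [80, 18, 58/3]
L5 α=1/2: [233/2, 79, 107/3]
L6 α=3/4: [611/8, 185/2, 1277/12]
L7 α=5/8: [6273/64, 1875/16, 5197/32]
L8 α=1/2: [6465/128, 1923/32, 12621/64]
= [51, 60, 197]

query (0,2) [L1,L4,L5,L6,L7,L8] — begin 0,0,0
after L1 α=1/2: [1, 195/2, 41/2]
after L4 α=1/2: [83/2, 355/4, 85/4]
after L5 α=0: [83/2, 355/4, 85/4]
after L6 α=1/5: [297/5, 597/5, 254/5]
after L7 α=1/2: [281/5, 921/5, 749/10]
after L8 α=1/7: [1966/35, 6166/35, 3277/35]
→ [56, 176, 94]


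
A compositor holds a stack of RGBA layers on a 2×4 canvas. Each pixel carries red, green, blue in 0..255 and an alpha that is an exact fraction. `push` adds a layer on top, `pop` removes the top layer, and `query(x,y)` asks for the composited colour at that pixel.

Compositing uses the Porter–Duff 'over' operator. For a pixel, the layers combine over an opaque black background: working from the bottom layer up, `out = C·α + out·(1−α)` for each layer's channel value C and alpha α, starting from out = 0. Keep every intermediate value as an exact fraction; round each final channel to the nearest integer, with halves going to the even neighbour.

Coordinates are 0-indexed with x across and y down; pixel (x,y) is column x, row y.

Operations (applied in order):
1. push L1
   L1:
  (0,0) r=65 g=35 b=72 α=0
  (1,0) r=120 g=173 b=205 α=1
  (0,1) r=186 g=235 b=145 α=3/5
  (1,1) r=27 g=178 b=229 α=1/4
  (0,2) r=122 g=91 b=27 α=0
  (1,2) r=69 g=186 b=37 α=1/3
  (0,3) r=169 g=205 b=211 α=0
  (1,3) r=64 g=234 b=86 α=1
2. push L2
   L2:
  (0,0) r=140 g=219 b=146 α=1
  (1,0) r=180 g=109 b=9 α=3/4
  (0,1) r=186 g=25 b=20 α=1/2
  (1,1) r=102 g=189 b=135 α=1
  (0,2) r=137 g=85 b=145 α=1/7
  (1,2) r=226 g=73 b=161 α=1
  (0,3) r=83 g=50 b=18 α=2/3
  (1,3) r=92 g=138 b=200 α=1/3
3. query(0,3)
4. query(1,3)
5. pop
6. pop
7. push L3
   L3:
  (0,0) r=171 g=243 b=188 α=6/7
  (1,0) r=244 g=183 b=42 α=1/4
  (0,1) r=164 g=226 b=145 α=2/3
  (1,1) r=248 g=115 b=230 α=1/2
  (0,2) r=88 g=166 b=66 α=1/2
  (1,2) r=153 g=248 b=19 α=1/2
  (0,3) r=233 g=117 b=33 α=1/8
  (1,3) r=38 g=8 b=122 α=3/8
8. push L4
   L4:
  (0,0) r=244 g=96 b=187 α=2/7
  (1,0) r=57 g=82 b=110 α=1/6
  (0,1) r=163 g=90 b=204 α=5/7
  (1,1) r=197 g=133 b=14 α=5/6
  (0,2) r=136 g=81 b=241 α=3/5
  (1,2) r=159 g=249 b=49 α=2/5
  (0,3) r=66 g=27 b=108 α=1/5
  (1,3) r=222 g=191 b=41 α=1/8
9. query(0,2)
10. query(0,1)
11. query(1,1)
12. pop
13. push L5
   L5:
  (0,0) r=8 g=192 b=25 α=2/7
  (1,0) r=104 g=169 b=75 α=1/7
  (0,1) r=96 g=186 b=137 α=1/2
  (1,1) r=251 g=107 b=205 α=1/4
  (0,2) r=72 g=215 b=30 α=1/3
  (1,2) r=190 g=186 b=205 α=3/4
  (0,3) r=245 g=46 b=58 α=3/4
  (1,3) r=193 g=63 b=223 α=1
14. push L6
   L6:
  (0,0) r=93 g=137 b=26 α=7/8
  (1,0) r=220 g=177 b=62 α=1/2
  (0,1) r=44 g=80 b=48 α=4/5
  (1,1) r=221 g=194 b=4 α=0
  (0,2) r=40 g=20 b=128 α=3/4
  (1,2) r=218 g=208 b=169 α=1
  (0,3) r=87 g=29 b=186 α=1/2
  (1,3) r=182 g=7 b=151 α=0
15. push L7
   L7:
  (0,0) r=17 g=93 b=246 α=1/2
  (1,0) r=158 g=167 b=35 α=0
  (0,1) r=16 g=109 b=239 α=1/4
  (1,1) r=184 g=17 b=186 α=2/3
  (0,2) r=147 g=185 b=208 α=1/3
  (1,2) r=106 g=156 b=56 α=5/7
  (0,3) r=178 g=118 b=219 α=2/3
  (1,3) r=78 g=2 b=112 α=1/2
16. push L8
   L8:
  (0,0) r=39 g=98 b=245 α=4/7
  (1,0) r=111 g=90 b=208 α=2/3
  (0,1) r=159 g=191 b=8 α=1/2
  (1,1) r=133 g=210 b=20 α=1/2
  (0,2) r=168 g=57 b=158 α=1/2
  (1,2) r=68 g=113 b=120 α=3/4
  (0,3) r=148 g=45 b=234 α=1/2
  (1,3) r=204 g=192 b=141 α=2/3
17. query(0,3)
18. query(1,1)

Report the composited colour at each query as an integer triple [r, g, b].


(0,3) stack=L1,L2; from [0,0,0]:
+L1 (α=0) → [0, 0, 0]
+L2 (α=2/3) → [166/3, 100/3, 12]
rounded: [55, 33, 12]

query (1,3) [L1,L2] — begin 0,0,0
after L1 α=1: [64, 234, 86]
after L2 α=1/3: [220/3, 202, 124]
rounded: [73, 202, 124]

(0,2) stack=L3,L4; from [0,0,0]:
after L3 α=1/2: [44, 83, 33]
after L4 α=3/5: [496/5, 409/5, 789/5]
→ [99, 82, 158]

at x=0,y=1 over L3,L4:
L3 α=2/3: [328/3, 452/3, 290/3]
L4 α=5/7: [443/3, 322/3, 520/3]
rounded: [148, 107, 173]

(1,1) stack=L3,L4; from [0,0,0]:
+L3 (α=1/2) → [124, 115/2, 115]
+L4 (α=5/6) → [1109/6, 1445/12, 185/6]
rounded: [185, 120, 31]

(0,3) stack=L3,L5,L6,L7,L8; from [0,0,0]:
after L3 α=1/8: [233/8, 117/8, 33/8]
after L5 α=3/4: [6113/32, 1221/32, 1425/32]
after L6 α=1/2: [8897/64, 2149/64, 7377/64]
after L7 α=2/3: [31681/192, 5751/64, 11803/64]
after L8 α=1/2: [60097/384, 8631/128, 26779/128]
= [157, 67, 209]

(1,1) stack=L3,L5,L6,L7,L8; from [0,0,0]:
L3 α=1/2: [124, 115/2, 115]
L5 α=1/4: [623/4, 559/8, 275/2]
L6 α=0: [623/4, 559/8, 275/2]
L7 α=2/3: [2095/12, 277/8, 1019/6]
L8 α=1/2: [3691/24, 1957/16, 1139/12]
= [154, 122, 95]


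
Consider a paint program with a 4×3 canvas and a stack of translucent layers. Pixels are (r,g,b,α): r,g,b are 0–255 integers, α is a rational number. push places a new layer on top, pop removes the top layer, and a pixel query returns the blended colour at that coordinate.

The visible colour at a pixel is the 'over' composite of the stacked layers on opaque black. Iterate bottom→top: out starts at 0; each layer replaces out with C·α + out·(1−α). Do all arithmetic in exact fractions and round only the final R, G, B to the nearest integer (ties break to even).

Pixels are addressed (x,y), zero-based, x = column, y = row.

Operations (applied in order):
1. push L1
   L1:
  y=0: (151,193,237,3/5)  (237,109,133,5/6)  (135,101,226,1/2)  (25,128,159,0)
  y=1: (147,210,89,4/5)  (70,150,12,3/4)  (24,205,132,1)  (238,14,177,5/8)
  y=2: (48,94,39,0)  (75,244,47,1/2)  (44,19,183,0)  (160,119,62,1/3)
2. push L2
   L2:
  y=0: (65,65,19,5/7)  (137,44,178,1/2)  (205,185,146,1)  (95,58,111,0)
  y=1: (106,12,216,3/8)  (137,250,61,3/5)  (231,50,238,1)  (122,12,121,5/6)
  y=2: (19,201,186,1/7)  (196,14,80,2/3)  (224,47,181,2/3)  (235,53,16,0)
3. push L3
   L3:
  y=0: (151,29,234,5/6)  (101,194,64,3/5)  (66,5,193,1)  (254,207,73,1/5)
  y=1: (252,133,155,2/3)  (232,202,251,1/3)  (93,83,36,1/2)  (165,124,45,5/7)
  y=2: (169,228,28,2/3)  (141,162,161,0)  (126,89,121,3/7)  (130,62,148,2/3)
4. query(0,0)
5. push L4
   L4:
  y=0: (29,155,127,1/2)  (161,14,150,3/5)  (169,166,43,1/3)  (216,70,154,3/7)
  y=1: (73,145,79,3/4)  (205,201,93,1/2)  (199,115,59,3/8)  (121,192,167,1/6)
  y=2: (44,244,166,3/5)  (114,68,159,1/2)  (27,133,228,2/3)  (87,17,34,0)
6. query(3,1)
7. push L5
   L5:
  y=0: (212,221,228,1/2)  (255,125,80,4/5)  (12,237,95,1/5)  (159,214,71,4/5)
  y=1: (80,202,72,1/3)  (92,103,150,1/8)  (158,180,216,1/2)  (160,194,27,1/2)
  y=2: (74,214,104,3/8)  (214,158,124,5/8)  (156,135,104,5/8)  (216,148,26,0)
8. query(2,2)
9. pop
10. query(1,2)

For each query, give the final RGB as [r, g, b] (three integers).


query (0,0) [L1,L2,L3] — begin 0,0,0
after L1 α=3/5: [453/5, 579/5, 711/5]
after L2 α=5/7: [2531/35, 2783/35, 271/5]
after L3 α=5/6: [4826/35, 3929/105, 6121/30]
= [138, 37, 204]

query (3,1) [L1,L2,L3,L4] — begin 0,0,0
after L1 α=5/8: [595/4, 35/4, 885/8]
after L2 α=5/6: [3035/24, 275/24, 5725/48]
after L3 α=5/7: [12935/84, 7715/84, 11125/168]
after L4 α=1/6: [74839/504, 54703/504, 83681/1008]
→ [148, 109, 83]

query (2,2) [L1,L2,L3,L4,L5] — begin 0,0,0
L1 α=0: [0, 0, 0]
L2 α=2/3: [448/3, 94/3, 362/3]
L3 α=3/7: [418/3, 1177/21, 2537/21]
L4 α=2/3: [580/9, 6763/63, 12113/63]
L5 α=5/8: [365/3, 10469/84, 23033/168]
→ [122, 125, 137]

query (1,2) [L1,L2,L3,L4] — begin 0,0,0
L1 α=1/2: [75/2, 122, 47/2]
L2 α=2/3: [859/6, 50, 367/6]
L3 α=0: [859/6, 50, 367/6]
L4 α=1/2: [1543/12, 59, 1321/12]
→ [129, 59, 110]


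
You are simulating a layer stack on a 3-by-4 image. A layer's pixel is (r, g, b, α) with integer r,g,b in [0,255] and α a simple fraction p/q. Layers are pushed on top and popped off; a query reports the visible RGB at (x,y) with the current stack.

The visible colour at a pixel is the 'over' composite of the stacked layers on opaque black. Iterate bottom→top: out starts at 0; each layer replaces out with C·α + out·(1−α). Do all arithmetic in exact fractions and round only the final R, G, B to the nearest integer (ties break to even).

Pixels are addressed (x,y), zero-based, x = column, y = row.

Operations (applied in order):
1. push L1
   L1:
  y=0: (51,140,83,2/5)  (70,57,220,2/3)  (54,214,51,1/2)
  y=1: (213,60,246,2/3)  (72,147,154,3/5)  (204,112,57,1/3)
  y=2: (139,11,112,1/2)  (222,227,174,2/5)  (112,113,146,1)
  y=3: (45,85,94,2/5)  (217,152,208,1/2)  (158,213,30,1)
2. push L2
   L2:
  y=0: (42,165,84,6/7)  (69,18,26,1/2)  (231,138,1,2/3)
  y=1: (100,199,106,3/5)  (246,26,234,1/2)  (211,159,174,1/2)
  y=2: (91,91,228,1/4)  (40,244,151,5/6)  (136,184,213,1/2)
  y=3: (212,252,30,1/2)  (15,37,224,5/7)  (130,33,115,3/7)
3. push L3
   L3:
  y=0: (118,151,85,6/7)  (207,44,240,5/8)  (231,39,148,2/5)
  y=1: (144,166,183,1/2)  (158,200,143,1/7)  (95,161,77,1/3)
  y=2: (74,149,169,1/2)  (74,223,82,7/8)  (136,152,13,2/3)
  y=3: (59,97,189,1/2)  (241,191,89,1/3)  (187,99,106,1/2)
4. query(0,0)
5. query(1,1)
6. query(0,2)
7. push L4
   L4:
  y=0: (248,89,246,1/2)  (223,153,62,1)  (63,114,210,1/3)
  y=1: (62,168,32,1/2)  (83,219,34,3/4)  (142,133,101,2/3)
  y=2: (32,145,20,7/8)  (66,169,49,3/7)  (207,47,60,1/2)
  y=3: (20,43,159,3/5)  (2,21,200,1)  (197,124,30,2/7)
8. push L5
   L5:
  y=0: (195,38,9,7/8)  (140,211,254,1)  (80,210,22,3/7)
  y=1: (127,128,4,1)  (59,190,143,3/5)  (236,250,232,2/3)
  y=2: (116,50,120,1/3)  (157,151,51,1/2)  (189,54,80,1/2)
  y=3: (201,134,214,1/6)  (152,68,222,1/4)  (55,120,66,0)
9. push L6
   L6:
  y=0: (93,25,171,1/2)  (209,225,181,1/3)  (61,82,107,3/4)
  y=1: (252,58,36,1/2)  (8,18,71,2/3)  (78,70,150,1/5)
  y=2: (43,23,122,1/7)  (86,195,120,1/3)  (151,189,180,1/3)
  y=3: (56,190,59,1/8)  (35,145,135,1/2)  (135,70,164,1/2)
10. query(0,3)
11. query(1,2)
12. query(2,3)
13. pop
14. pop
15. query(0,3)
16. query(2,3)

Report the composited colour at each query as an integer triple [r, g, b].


at x=0,y=0 over L1,L2,L3:
L1 α=2/5: [102/5, 56, 166/5]
L2 α=6/7: [1362/35, 1046/7, 2686/35]
L3 α=6/7: [26142/245, 7388/49, 20536/245]
= [107, 151, 84]

query (1,1) [L1,L2,L3] — begin 0,0,0
L1 α=3/5: [216/5, 441/5, 462/5]
L2 α=1/2: [723/5, 571/10, 816/5]
L3 α=1/7: [5128/35, 2713/35, 5611/35]
→ [147, 78, 160]

at x=0,y=2 over L1,L2,L3:
+L1 (α=1/2) → [139/2, 11/2, 56]
+L2 (α=1/4) → [599/8, 215/8, 99]
+L3 (α=1/2) → [1191/16, 1407/16, 134]
rounded: [74, 88, 134]

at x=0,y=3 over L1,L2,L3,L4,L5,L6:
after L1 α=2/5: [18, 34, 188/5]
after L2 α=1/2: [115, 143, 169/5]
after L3 α=1/2: [87, 120, 557/5]
after L4 α=3/5: [234/5, 369/5, 3499/25]
after L5 α=1/6: [145/2, 503/6, 1523/10]
after L6 α=1/8: [1127/16, 4661/48, 11251/80]
rounded: [70, 97, 141]

query (1,2) [L1,L2,L3,L4,L5,L6] — begin 0,0,0
after L1 α=2/5: [444/5, 454/5, 348/5]
after L2 α=5/6: [722/15, 3277/15, 4123/30]
after L3 α=7/8: [2123/30, 6673/30, 21343/240]
after L4 α=3/7: [7216/105, 2993/15, 4309/60]
after L5 α=1/2: [23701/210, 2629/15, 7369/120]
after L6 α=1/3: [32731/315, 8183/45, 14569/180]
rounded: [104, 182, 81]

at x=2,y=3 over L1,L2,L3,L4,L5,L6:
after L1 α=1: [158, 213, 30]
after L2 α=3/7: [146, 951/7, 465/7]
after L3 α=1/2: [333/2, 822/7, 1207/14]
after L4 α=2/7: [2453/14, 5846/49, 6875/98]
after L5 α=0: [2453/14, 5846/49, 6875/98]
after L6 α=1/2: [4343/28, 4638/49, 22947/196]
= [155, 95, 117]

query (0,3) [L1,L2,L3,L4] — begin 0,0,0
+L1 (α=2/5) → [18, 34, 188/5]
+L2 (α=1/2) → [115, 143, 169/5]
+L3 (α=1/2) → [87, 120, 557/5]
+L4 (α=3/5) → [234/5, 369/5, 3499/25]
→ [47, 74, 140]

query (2,3) [L1,L2,L3,L4] — begin 0,0,0
+L1 (α=1) → [158, 213, 30]
+L2 (α=3/7) → [146, 951/7, 465/7]
+L3 (α=1/2) → [333/2, 822/7, 1207/14]
+L4 (α=2/7) → [2453/14, 5846/49, 6875/98]
→ [175, 119, 70]


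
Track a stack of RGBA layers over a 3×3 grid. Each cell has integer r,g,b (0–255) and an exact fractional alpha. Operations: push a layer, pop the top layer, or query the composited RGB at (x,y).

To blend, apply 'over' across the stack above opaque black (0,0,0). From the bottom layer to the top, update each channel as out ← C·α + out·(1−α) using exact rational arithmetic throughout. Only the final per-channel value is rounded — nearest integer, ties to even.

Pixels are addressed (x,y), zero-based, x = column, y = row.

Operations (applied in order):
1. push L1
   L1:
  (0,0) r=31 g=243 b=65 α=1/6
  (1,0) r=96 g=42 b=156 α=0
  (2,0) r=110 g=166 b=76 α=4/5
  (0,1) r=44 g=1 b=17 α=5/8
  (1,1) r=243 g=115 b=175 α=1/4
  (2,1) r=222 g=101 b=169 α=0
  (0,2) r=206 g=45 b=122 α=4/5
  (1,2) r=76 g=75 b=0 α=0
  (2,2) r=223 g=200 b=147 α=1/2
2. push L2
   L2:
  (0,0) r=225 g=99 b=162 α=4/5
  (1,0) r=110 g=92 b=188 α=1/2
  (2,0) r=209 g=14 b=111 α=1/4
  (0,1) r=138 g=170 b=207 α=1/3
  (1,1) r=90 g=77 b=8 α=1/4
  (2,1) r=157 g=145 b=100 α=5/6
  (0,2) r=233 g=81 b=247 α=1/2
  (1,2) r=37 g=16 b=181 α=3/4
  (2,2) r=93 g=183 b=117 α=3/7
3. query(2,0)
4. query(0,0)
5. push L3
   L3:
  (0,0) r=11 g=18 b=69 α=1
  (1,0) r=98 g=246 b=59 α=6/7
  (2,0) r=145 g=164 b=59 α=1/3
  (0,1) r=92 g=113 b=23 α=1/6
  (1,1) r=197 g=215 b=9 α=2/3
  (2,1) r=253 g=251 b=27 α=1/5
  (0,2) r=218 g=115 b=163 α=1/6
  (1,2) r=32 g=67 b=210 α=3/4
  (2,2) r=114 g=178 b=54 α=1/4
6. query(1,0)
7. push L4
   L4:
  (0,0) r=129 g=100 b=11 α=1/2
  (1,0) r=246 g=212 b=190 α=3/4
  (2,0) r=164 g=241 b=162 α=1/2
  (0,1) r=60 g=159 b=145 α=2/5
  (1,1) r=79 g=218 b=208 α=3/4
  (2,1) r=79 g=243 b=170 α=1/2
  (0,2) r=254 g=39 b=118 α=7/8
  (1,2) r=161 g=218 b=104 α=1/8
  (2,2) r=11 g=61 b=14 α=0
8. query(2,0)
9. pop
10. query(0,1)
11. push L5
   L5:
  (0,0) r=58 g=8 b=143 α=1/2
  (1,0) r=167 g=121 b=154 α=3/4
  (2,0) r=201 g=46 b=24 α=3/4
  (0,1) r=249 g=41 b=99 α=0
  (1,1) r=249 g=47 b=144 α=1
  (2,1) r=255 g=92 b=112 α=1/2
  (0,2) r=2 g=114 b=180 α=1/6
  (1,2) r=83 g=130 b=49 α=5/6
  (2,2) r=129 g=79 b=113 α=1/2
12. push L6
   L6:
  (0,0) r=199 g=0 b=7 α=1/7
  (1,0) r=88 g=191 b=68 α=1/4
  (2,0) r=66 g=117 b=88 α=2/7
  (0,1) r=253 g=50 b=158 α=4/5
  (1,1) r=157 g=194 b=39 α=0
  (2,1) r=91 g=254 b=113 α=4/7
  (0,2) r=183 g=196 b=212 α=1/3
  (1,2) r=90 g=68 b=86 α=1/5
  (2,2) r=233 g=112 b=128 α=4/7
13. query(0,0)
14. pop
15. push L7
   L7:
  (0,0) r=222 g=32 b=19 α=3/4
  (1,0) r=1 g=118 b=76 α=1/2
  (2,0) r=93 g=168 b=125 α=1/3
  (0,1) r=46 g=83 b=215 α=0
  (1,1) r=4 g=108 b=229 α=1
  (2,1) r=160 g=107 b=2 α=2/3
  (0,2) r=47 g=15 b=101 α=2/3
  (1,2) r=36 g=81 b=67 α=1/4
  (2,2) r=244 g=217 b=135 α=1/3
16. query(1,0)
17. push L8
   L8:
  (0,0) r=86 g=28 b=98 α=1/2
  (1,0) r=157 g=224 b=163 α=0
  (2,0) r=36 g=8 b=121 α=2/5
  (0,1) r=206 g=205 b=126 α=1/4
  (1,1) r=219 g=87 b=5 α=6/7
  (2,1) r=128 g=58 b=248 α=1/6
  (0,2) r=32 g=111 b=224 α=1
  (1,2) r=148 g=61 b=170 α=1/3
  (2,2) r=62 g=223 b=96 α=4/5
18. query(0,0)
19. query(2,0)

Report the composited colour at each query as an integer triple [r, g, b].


at x=2,y=0 over L1,L2:
L1 α=4/5: [88, 664/5, 304/5]
L2 α=1/4: [473/4, 1031/10, 1467/20]
= [118, 103, 73]

query (0,0) [L1,L2] — begin 0,0,0
L1 α=1/6: [31/6, 81/2, 65/6]
L2 α=4/5: [5431/30, 873/10, 3953/30]
→ [181, 87, 132]

query (1,0) [L1,L2,L3] — begin 0,0,0
L1 α=0: [0, 0, 0]
L2 α=1/2: [55, 46, 94]
L3 α=6/7: [643/7, 1522/7, 64]
→ [92, 217, 64]

(2,0) stack=L1,L2,L3,L4; from [0,0,0]:
after L1 α=4/5: [88, 664/5, 304/5]
after L2 α=1/4: [473/4, 1031/10, 1467/20]
after L3 α=1/3: [763/6, 617/5, 2057/30]
after L4 α=1/2: [1747/12, 911/5, 6917/60]
= [146, 182, 115]

(0,1) stack=L1,L2,L3; from [0,0,0]:
after L1 α=5/8: [55/2, 5/8, 85/8]
after L2 α=1/3: [193/3, 685/12, 913/12]
after L3 α=1/6: [1241/18, 4781/72, 4841/72]
→ [69, 66, 67]

query (0,0) [L1,L2,L3,L5,L6] — begin 0,0,0
after L1 α=1/6: [31/6, 81/2, 65/6]
after L2 α=4/5: [5431/30, 873/10, 3953/30]
after L3 α=1: [11, 18, 69]
after L5 α=1/2: [69/2, 13, 106]
after L6 α=1/7: [58, 78/7, 643/7]
= [58, 11, 92]

at x=1,y=0 over L1,L2,L3,L5,L7:
+L1 (α=0) → [0, 0, 0]
+L2 (α=1/2) → [55, 46, 94]
+L3 (α=6/7) → [643/7, 1522/7, 64]
+L5 (α=3/4) → [2075/14, 4063/28, 263/2]
+L7 (α=1/2) → [2089/28, 7367/56, 415/4]
rounded: [75, 132, 104]

at x=0,y=0 over L1,L2,L3,L5,L7,L8:
L1 α=1/6: [31/6, 81/2, 65/6]
L2 α=4/5: [5431/30, 873/10, 3953/30]
L3 α=1: [11, 18, 69]
L5 α=1/2: [69/2, 13, 106]
L7 α=3/4: [1401/8, 109/4, 163/4]
L8 α=1/2: [2089/16, 221/8, 555/8]
→ [131, 28, 69]

(2,0) stack=L1,L2,L3,L5,L7,L8; from [0,0,0]:
after L1 α=4/5: [88, 664/5, 304/5]
after L2 α=1/4: [473/4, 1031/10, 1467/20]
after L3 α=1/3: [763/6, 617/5, 2057/30]
after L5 α=3/4: [4381/24, 1307/20, 4217/120]
after L7 α=1/3: [5497/36, 2987/30, 11717/180]
after L8 α=2/5: [6361/60, 3147/50, 26237/300]
rounded: [106, 63, 87]
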